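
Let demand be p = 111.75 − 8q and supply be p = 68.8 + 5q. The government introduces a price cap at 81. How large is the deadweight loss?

Competitive equilibrium: 111.75 − 8q = 68.8 + 5q → q* = 3.3038, p* = 85.3192.
At the ceiling p = 81, quantity supplied = (81 − 68.8)/5 = 2.44.
Willingness to pay at q' = 2.44: 111.75 − 8·2.44 = 92.23.
Δq = 3.3038 − 2.44 = 0.8638; wedge = 92.23 − 81 = 11.23.
DWL = ½ × 0.8638 × 11.23 = 4.85.

4.85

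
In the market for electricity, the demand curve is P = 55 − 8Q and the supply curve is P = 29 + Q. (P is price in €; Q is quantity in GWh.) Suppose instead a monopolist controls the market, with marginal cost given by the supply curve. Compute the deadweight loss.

€8.32

Competitive equilibrium: 55 − 8Q = 29 + Q → Q* = 2.8889, P* = 31.8889.
Marginal revenue: MR = 55 − 16Q. Set MR = MC: 55 − 16Q = 29 + Q → Q_m = 1.5294.
Price P_m = 55 − 8·1.5294 = 42.7648; MC(Q_m) = 29 + 1·1.5294 = 30.5294.
Competitive Q* = 2.8889, so ΔQ = 1.3595; wedge = 42.7648 − 30.5294 = 12.2354.
Welfare loss = ½ × 1.3595 × 12.2354 = €8.32.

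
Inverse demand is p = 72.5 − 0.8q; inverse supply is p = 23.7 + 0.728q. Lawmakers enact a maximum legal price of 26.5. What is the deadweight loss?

602.88

Competitive equilibrium: 72.5 − 0.8q = 23.7 + 0.728q → q* = 31.93717, p* = 46.95026.
At the ceiling p = 26.5, quantity supplied = (26.5 − 23.7)/0.728 = 3.84615.
Willingness to pay at q' = 3.84615: 72.5 − 0.8·3.84615 = 69.42308.
Δq = 31.93717 − 3.84615 = 28.09102; wedge = 69.42308 − 26.5 = 42.92308.
The triangle = ½ × 28.09102 × 42.92308 = 602.88.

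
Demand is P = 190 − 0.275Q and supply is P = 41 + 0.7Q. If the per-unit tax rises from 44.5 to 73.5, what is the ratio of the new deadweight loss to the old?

Competitive equilibrium: 190 − 0.275Q = 41 + 0.7Q → Q* = 152.8205, P* = 147.9744.
For a per-unit tax t: ΔQ = t/0.975, so DWL = ½·t·(t/0.975) = t²/1.95.
At t = 44.5: DWL = 1015.513. At t = 73.5: DWL = 2770.385.
Ratio = (73.5/44.5)² = 2.728.

2.728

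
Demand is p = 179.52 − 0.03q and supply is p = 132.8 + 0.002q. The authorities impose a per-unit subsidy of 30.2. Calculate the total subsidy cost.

72593.25

Competitive equilibrium: 179.52 − 0.03q = 132.8 + 0.002q → q* = 1460, p* = 135.72.
The subsidy lowers effective supply by 30.2: p = 102.6 + 0.002q.
New quantity: 179.52 − 0.03q = 102.6 + 0.002q → q' = 2403.75.
Total subsidy cost = 30.2 × 2403.75 = 72593.25.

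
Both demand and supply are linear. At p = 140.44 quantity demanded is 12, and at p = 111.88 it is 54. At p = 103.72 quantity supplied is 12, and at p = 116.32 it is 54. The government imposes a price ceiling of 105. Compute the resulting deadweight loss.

Demand slope = (111.88 − 140.44)/(54 − 12) = −0.68, so p = 148.6 − 0.68q.
Supply slope = (116.32 − 103.72)/(54 − 12) = 0.3, so p = 100.12 + 0.3q.
Competitive equilibrium: 148.6 − 0.68q = 100.12 + 0.3q → q* = 49.46939, p* = 114.96082.
At the ceiling p = 105, quantity supplied = (105 − 100.12)/0.3 = 16.26667.
Willingness to pay at q' = 16.26667: 148.6 − 0.68·16.26667 = 137.53866.
Δq = 49.46939 − 16.26667 = 33.20272; wedge = 137.53866 − 105 = 32.53866.
DWL = ½ × 33.20272 × 32.53866 = 540.19.

540.19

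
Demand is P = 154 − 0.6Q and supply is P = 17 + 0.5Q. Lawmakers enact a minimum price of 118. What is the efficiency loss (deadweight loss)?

2291.36

Competitive equilibrium: 154 − 0.6Q = 17 + 0.5Q → Q* = 124.54545, P* = 79.27273.
At the floor P = 118, quantity demanded = (154 − 118)/0.6 = 60.
Sellers' marginal cost at Q' = 60: 17 + 0.5·60 = 47.
ΔQ = 124.54545 − 60 = 64.54545; wedge = 118 − 47 = 71.
The triangle = ½ × 64.54545 × 71 = 2291.36.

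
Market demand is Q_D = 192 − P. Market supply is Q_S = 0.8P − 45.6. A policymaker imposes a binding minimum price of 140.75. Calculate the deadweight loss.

86.13

In inverse form: demand P = 192 − Q, supply P = 57 + 1.25Q.
Competitive equilibrium: 192 − Q = 57 + 1.25Q → Q* = 60, P* = 132.
At the floor P = 140.75, quantity demanded = (192 − 140.75)/1 = 51.25.
Sellers' marginal cost at Q' = 51.25: 57 + 1.25·51.25 = 121.0625.
ΔQ = 60 − 51.25 = 8.75; wedge = 140.75 − 121.0625 = 19.6875.
Deadweight loss = ½ × 8.75 × 19.6875 = 86.13.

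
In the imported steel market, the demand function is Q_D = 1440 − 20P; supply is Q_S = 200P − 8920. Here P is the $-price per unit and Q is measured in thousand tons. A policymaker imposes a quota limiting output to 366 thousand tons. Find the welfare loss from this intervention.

$480.48 thousand

In inverse form: demand P = 72 − 0.05Q, supply P = 44.6 + 0.005Q.
Competitive equilibrium: 72 − 0.05Q = 44.6 + 0.005Q → Q* = 498.1818, P* = 47.0909.
At Q = 366: demand price = 72 − 0.05·366 = 53.7; supply price = 44.6 + 0.005·366 = 46.43.
ΔQ = 498.1818 − 366 = 132.1818; wedge = 53.7 − 46.43 = 7.27.
Welfare loss = ½ × 132.1818 × 7.27 = $480.48 thousand.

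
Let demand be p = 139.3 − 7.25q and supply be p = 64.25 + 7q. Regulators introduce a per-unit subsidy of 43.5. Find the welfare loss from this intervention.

66.39

Competitive equilibrium: 139.3 − 7.25q = 64.25 + 7q → q* = 5.2667, p* = 101.1167.
The subsidy lowers effective supply by 43.5: p = 20.75 + 7q.
New quantity: 139.3 − 7.25q = 20.75 + 7q → q' = 8.3193.
Overproduction Δq = 8.3193 − 5.2667 = 3.0526; wedge = subsidy = 43.5.
Welfare loss = ½ × 3.0526 × 43.5 = 66.39.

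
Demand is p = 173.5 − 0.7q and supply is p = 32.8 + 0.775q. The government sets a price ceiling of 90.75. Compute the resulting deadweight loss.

313.44

Competitive equilibrium: 173.5 − 0.7q = 32.8 + 0.775q → q* = 95.3898, p* = 106.7271.
At the ceiling p = 90.75, quantity supplied = (90.75 − 32.8)/0.775 = 74.7742.
Willingness to pay at q' = 74.7742: 173.5 − 0.7·74.7742 = 121.1581.
Δq = 95.3898 − 74.7742 = 20.6156; wedge = 121.1581 − 90.75 = 30.4081.
The triangle = ½ × 20.6156 × 30.4081 = 313.44.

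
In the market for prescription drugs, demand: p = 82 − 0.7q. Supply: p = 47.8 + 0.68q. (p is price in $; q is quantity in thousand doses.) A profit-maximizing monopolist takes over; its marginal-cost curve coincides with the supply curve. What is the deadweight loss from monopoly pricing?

$48 thousand

Competitive equilibrium: 82 − 0.7q = 47.8 + 0.68q → q* = 24.7826, p* = 64.6522.
Marginal revenue: MR = 82 − 1.4q. Set MR = MC: 82 − 1.4q = 47.8 + 0.68q → q_m = 16.4423.
Price p_m = 82 − 0.7·16.4423 = 70.4904; MC(q_m) = 47.8 + 0.68·16.4423 = 58.9808.
Competitive q* = 24.7826, so Δq = 8.3403; wedge = 70.4904 − 58.9808 = 11.5096.
The triangle = ½ × 8.3403 × 11.5096 = $48 thousand.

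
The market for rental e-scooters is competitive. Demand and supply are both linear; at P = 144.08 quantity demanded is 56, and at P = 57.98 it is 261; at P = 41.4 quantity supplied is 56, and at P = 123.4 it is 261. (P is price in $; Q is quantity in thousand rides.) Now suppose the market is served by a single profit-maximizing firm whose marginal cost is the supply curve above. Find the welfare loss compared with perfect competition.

Demand slope = (57.98 − 144.08)/(261 − 56) = −0.42, so P = 167.6 − 0.42Q.
Supply slope = (123.4 − 41.4)/(261 − 56) = 0.4, so P = 19 + 0.4Q.
Competitive equilibrium: 167.6 − 0.42Q = 19 + 0.4Q → Q* = 181.2195, P* = 91.4878.
Marginal revenue: MR = 167.6 − 0.84Q. Set MR = MC: 167.6 − 0.84Q = 19 + 0.4Q → Q_m = 119.8387.
Price P_m = 167.6 − 0.42·119.8387 = 117.2677; MC(Q_m) = 19 + 0.4·119.8387 = 66.9355.
Competitive Q* = 181.2195, so ΔQ = 61.3808; wedge = 117.2677 − 66.9355 = 50.3322.
Welfare loss = ½ × 61.3808 × 50.3322 = $1544.72 thousand.

$1544.72 thousand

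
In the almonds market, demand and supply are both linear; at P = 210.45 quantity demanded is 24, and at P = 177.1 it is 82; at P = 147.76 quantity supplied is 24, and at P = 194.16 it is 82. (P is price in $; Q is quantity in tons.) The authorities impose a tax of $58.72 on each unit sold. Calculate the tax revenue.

Demand slope = (177.1 − 210.45)/(82 − 24) = −0.575, so P = 224.25 − 0.575Q.
Supply slope = (194.16 − 147.76)/(82 − 24) = 0.8, so P = 128.56 + 0.8Q.
Competitive equilibrium: 224.25 − 0.575Q = 128.56 + 0.8Q → Q* = 69.5927, P* = 184.2342.
With the tax, the buyer price exceeds the seller price by 58.72: (224.25 − 0.575Q) − (128.56 + 0.8Q) = 58.72 → Q' = 26.8873.
Tax revenue = 58.72 × 26.8873 = $1578.82.

$1578.82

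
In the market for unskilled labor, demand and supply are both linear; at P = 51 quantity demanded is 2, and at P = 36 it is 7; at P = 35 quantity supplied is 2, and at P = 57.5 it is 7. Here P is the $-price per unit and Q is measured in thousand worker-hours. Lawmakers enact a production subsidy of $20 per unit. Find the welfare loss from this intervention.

$26.67 thousand

Demand slope = (36 − 51)/(7 − 2) = −3, so P = 57 − 3Q.
Supply slope = (57.5 − 35)/(7 − 2) = 4.5, so P = 26 + 4.5Q.
Competitive equilibrium: 57 − 3Q = 26 + 4.5Q → Q* = 4.1333, P* = 44.6.
The subsidy lowers effective supply by 20: P = 6 + 4.5Q.
New quantity: 57 − 3Q = 6 + 4.5Q → Q' = 6.8.
Overproduction ΔQ = 6.8 − 4.1333 = 2.6667; wedge = subsidy = 20.
The triangle = ½ × 2.6667 × 20 = $26.67 thousand.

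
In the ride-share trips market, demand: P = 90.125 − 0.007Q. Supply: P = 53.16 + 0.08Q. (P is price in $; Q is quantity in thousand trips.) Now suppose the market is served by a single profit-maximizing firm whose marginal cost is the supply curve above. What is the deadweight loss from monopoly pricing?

$43.55 thousand

Competitive equilibrium: 90.125 − 0.007Q = 53.16 + 0.08Q → Q* = 424.8851, P* = 87.1508.
Marginal revenue: MR = 90.125 − 0.014Q. Set MR = MC: 90.125 − 0.014Q = 53.16 + 0.08Q → Q_m = 393.2447.
Price P_m = 90.125 − 0.007·393.2447 = 87.3723; MC(Q_m) = 53.16 + 0.08·393.2447 = 84.6196.
Competitive Q* = 424.8851, so ΔQ = 31.6404; wedge = 87.3723 − 84.6196 = 2.7527.
Welfare loss = ½ × 31.6404 × 2.7527 = $43.55 thousand.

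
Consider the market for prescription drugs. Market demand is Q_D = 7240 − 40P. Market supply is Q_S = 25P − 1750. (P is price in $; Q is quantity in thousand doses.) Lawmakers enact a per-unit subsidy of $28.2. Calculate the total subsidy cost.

In inverse form: demand P = 181 − 0.025Q, supply P = 70 + 0.04Q.
Competitive equilibrium: 181 − 0.025Q = 70 + 0.04Q → Q* = 1707.69231, P* = 138.30769.
The subsidy lowers effective supply by 28.2: P = 41.8 + 0.04Q.
New quantity: 181 − 0.025Q = 41.8 + 0.04Q → Q' = 2141.53846.
Total subsidy cost = 28.2 × 2141.53846 = $60391.38 thousand.

$60391.38 thousand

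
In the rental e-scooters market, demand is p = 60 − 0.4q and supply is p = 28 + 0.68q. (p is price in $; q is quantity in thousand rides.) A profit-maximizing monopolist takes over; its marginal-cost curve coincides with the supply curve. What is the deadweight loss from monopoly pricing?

Competitive equilibrium: 60 − 0.4q = 28 + 0.68q → q* = 29.6296, p* = 48.1481.
Marginal revenue: MR = 60 − 0.8q. Set MR = MC: 60 − 0.8q = 28 + 0.68q → q_m = 21.6216.
Price p_m = 60 − 0.4·21.6216 = 51.3514; MC(q_m) = 28 + 0.68·21.6216 = 42.7027.
Competitive q* = 29.6296, so Δq = 8.008; wedge = 51.3514 − 42.7027 = 8.6487.
Welfare loss = ½ × 8.008 × 8.6487 = $34.63 thousand.

$34.63 thousand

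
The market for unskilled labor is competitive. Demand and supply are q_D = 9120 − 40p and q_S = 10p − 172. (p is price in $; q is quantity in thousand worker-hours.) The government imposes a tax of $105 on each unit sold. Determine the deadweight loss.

$44100 thousand

In inverse form: demand p = 228 − 0.025q, supply p = 17.2 + 0.1q.
Competitive equilibrium: 228 − 0.025q = 17.2 + 0.1q → q* = 1686.4, p* = 185.84.
With the tax, the buyer price exceeds the seller price by 105: (228 − 0.025q) − (17.2 + 0.1q) = 105 → q' = 846.4.
Δq = 1686.4 − 846.4 = 840; the wedge equals the tax, 105.
DWL = ½ × 840 × 105 = $44100 thousand.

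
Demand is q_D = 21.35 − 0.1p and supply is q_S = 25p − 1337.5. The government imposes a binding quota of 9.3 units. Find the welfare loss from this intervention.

In inverse form: demand p = 213.5 − 10q, supply p = 53.5 + 0.04q.
Competitive equilibrium: 213.5 − 10q = 53.5 + 0.04q → q* = 15.9363, p* = 54.1375.
At q = 9.3: demand price = 213.5 − 10·9.3 = 120.5; supply price = 53.5 + 0.04·9.3 = 53.872.
Δq = 15.9363 − 9.3 = 6.6363; wedge = 120.5 − 53.872 = 66.628.
The triangle = ½ × 6.6363 × 66.628 = 221.08.

221.08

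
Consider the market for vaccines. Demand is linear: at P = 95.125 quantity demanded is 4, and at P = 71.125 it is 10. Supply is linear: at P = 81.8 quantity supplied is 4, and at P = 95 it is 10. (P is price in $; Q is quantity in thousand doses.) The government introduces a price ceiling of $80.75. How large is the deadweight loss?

$21.38 thousand

Demand slope = (71.125 − 95.125)/(10 − 4) = −4, so P = 111.125 − 4Q.
Supply slope = (95 − 81.8)/(10 − 4) = 2.2, so P = 73 + 2.2Q.
Competitive equilibrium: 111.125 − 4Q = 73 + 2.2Q → Q* = 6.14919, P* = 86.52823.
At the ceiling P = 80.75, quantity supplied = (80.75 − 73)/2.2 = 3.52273.
Willingness to pay at Q' = 3.52273: 111.125 − 4·3.52273 = 97.03408.
ΔQ = 6.14919 − 3.52273 = 2.62646; wedge = 97.03408 − 80.75 = 16.28408.
The triangle = ½ × 2.62646 × 16.28408 = $21.38 thousand.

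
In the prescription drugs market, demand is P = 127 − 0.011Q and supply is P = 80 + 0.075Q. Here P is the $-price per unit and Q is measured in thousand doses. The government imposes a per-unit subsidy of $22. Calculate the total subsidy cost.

$17651.16 thousand

Competitive equilibrium: 127 − 0.011Q = 80 + 0.075Q → Q* = 546.5116, P* = 120.9884.
The subsidy lowers effective supply by 22: P = 58 + 0.075Q.
New quantity: 127 − 0.011Q = 58 + 0.075Q → Q' = 802.3256.
Total subsidy cost = 22 × 802.3256 = $17651.16 thousand.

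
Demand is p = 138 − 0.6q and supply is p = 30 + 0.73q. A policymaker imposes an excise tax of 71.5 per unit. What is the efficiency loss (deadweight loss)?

Competitive equilibrium: 138 − 0.6q = 30 + 0.73q → q* = 81.203, p* = 89.2782.
With the tax, the buyer price exceeds the seller price by 71.5: (138 − 0.6q) − (30 + 0.73q) = 71.5 → q' = 27.4436.
Δq = 81.203 − 27.4436 = 53.7594; the wedge equals the tax, 71.5.
DWL = ½ × 53.7594 × 71.5 = 1921.90.

1921.90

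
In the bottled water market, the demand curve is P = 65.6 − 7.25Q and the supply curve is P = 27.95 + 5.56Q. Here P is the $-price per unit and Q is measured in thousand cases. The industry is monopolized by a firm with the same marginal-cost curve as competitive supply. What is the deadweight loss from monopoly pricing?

$7.23 thousand

Competitive equilibrium: 65.6 − 7.25Q = 27.95 + 5.56Q → Q* = 2.9391, P* = 44.2915.
Marginal revenue: MR = 65.6 − 14.5Q. Set MR = MC: 65.6 − 14.5Q = 27.95 + 5.56Q → Q_m = 1.8769.
Price P_m = 65.6 − 7.25·1.8769 = 51.9925; MC(Q_m) = 27.95 + 5.56·1.8769 = 38.3856.
Competitive Q* = 2.9391, so ΔQ = 1.0622; wedge = 51.9925 − 38.3856 = 13.6069.
DWL = ½ × 1.0622 × 13.6069 = $7.23 thousand.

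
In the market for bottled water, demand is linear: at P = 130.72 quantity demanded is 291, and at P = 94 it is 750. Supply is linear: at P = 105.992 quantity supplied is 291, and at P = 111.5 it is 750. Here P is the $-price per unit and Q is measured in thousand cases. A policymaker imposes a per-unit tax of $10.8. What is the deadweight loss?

Demand slope = (94 − 130.72)/(750 − 291) = −0.08, so P = 154 − 0.08Q.
Supply slope = (111.5 − 105.992)/(750 − 291) = 0.012, so P = 102.5 + 0.012Q.
Competitive equilibrium: 154 − 0.08Q = 102.5 + 0.012Q → Q* = 559.7826, P* = 109.2174.
With the tax, the buyer price exceeds the seller price by 10.8: (154 − 0.08Q) − (102.5 + 0.012Q) = 10.8 → Q' = 442.3913.
ΔQ = 559.7826 − 442.3913 = 117.3913; the wedge equals the tax, 10.8.
Deadweight loss = ½ × 117.3913 × 10.8 = $633.91 thousand.

$633.91 thousand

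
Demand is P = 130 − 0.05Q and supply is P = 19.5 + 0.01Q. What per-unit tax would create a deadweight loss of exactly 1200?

Competitive equilibrium: 130 − 0.05Q = 19.5 + 0.01Q → Q* = 1841.6667, P* = 37.9167.
A tax t gives ΔQ = t/0.06 and wedge t, so DWL = t²/0.12.
t²/0.12 = 1200 → t² = 144 → t = 12.

12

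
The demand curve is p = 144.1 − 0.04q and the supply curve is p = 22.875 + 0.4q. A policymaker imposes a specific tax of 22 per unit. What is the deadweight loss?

Competitive equilibrium: 144.1 − 0.04q = 22.875 + 0.4q → q* = 275.5114, p* = 133.0795.
With the tax, the buyer price exceeds the seller price by 22: (144.1 − 0.04q) − (22.875 + 0.4q) = 22 → q' = 225.5114.
Δq = 275.5114 − 225.5114 = 50; the wedge equals the tax, 22.
DWL = ½ × 50 × 22 = 550.

550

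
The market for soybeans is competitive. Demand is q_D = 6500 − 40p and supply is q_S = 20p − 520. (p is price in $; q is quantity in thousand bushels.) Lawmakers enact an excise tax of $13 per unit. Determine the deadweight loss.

In inverse form: demand p = 162.5 − 0.025q, supply p = 26 + 0.05q.
Competitive equilibrium: 162.5 − 0.025q = 26 + 0.05q → q* = 1820, p* = 117.
With the tax, the buyer price exceeds the seller price by 13: (162.5 − 0.025q) − (26 + 0.05q) = 13 → q' = 1646.6667.
Δq = 1820 − 1646.6667 = 173.3333; the wedge equals the tax, 13.
The triangle = ½ × 173.3333 × 13 = $1126.67 thousand.

$1126.67 thousand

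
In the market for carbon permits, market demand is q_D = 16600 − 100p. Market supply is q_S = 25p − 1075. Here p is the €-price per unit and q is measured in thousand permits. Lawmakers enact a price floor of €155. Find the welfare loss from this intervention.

In inverse form: demand p = 166 − 0.01q, supply p = 43 + 0.04q.
Competitive equilibrium: 166 − 0.01q = 43 + 0.04q → q* = 2460, p* = 141.4.
At the floor p = 155, quantity demanded = (166 − 155)/0.01 = 1100.
Sellers' marginal cost at q' = 1100: 43 + 0.04·1100 = 87.
Δq = 2460 − 1100 = 1360; wedge = 155 − 87 = 68.
DWL = ½ × 1360 × 68 = €46240 thousand.

€46240 thousand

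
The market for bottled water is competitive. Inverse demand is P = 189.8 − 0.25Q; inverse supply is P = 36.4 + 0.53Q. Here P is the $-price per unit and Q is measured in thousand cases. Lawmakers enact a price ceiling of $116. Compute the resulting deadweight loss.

$842.48 thousand

Competitive equilibrium: 189.8 − 0.25Q = 36.4 + 0.53Q → Q* = 196.6667, P* = 140.6333.
At the ceiling P = 116, quantity supplied = (116 − 36.4)/0.53 = 150.1887.
Willingness to pay at Q' = 150.1887: 189.8 − 0.25·150.1887 = 152.2528.
ΔQ = 196.6667 − 150.1887 = 46.478; wedge = 152.2528 − 116 = 36.2528.
Deadweight loss = ½ × 46.478 × 36.2528 = $842.48 thousand.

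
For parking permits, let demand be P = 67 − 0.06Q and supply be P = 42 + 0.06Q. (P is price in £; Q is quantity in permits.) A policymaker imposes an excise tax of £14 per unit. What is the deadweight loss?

Competitive equilibrium: 67 − 0.06Q = 42 + 0.06Q → Q* = 208.3333, P* = 54.5.
With the tax, the buyer price exceeds the seller price by 14: (67 − 0.06Q) − (42 + 0.06Q) = 14 → Q' = 91.6667.
ΔQ = 208.3333 − 91.6667 = 116.6666; the wedge equals the tax, 14.
The triangle = ½ × 116.6666 × 14 = £816.67.

£816.67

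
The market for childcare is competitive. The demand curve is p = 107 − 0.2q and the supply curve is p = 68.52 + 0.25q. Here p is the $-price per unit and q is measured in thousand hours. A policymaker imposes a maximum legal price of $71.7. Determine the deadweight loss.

Competitive equilibrium: 107 − 0.2q = 68.52 + 0.25q → q* = 85.5111, p* = 89.8978.
At the ceiling p = 71.7, quantity supplied = (71.7 − 68.52)/0.25 = 12.72.
Willingness to pay at q' = 12.72: 107 − 0.2·12.72 = 104.456.
Δq = 85.5111 − 12.72 = 72.7911; wedge = 104.456 − 71.7 = 32.756.
DWL = ½ × 72.7911 × 32.756 = $1192.17 thousand.

$1192.17 thousand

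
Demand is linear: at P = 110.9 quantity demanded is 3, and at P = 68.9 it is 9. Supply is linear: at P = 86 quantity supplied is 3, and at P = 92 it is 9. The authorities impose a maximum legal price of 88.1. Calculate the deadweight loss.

Demand slope = (68.9 − 110.9)/(9 − 3) = −7, so P = 131.9 − 7Q.
Supply slope = (92 − 86)/(9 − 3) = 1, so P = 83 + Q.
Competitive equilibrium: 131.9 − 7Q = 83 + Q → Q* = 6.1125, P* = 89.1125.
At the ceiling P = 88.1, quantity supplied = (88.1 − 83)/1 = 5.1.
Willingness to pay at Q' = 5.1: 131.9 − 7·5.1 = 96.2.
ΔQ = 6.1125 − 5.1 = 1.0125; wedge = 96.2 − 88.1 = 8.1.
The triangle = ½ × 1.0125 × 8.1 = 4.10.

4.10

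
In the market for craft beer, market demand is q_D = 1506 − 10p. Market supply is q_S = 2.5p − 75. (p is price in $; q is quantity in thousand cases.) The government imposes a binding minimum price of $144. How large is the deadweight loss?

In inverse form: demand p = 150.6 − 0.1q, supply p = 30 + 0.4q.
Competitive equilibrium: 150.6 − 0.1q = 30 + 0.4q → q* = 241.2, p* = 126.48.
At the floor p = 144, quantity demanded = (150.6 − 144)/0.1 = 66.
Sellers' marginal cost at q' = 66: 30 + 0.4·66 = 56.4.
Δq = 241.2 − 66 = 175.2; wedge = 144 − 56.4 = 87.6.
Welfare loss = ½ × 175.2 × 87.6 = $7673.76 thousand.

$7673.76 thousand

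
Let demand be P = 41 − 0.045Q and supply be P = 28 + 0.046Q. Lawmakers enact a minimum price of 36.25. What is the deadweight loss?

63.31

Competitive equilibrium: 41 − 0.045Q = 28 + 0.046Q → Q* = 142.8571, P* = 34.5714.
At the floor P = 36.25, quantity demanded = (41 − 36.25)/0.045 = 105.5556.
Sellers' marginal cost at Q' = 105.5556: 28 + 0.046·105.5556 = 32.8556.
ΔQ = 142.8571 − 105.5556 = 37.3015; wedge = 36.25 − 32.8556 = 3.3944.
Deadweight loss = ½ × 37.3015 × 3.3944 = 63.31.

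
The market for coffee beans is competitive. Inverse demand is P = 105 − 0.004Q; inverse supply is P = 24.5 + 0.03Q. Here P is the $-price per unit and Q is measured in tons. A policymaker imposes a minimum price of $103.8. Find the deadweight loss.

Competitive equilibrium: 105 − 0.004Q = 24.5 + 0.03Q → Q* = 2367.64706, P* = 95.52941.
At the floor P = 103.8, quantity demanded = (105 − 103.8)/0.004 = 300.
Sellers' marginal cost at Q' = 300: 24.5 + 0.03·300 = 33.5.
ΔQ = 2367.64706 − 300 = 2067.64706; wedge = 103.8 − 33.5 = 70.3.
The triangle = ½ × 2067.64706 × 70.3 = $72677.79.

$72677.79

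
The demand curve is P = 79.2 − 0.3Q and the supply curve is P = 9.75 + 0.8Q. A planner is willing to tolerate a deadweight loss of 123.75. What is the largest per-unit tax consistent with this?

Competitive equilibrium: 79.2 − 0.3Q = 9.75 + 0.8Q → Q* = 63.1364, P* = 60.2591.
A tax t gives ΔQ = t/1.1 and wedge t, so DWL = t²/2.2.
t²/2.2 = 123.75 → t² = 272.25 → t = 16.5.

16.5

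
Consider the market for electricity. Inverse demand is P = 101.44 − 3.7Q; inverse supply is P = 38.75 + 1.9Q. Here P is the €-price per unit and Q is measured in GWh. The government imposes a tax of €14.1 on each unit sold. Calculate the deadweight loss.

€17.75

Competitive equilibrium: 101.44 − 3.7Q = 38.75 + 1.9Q → Q* = 11.1946, P* = 60.0198.
With the tax, the buyer price exceeds the seller price by 14.1: (101.44 − 3.7Q) − (38.75 + 1.9Q) = 14.1 → Q' = 8.6768.
ΔQ = 11.1946 − 8.6768 = 2.5178; the wedge equals the tax, 14.1.
The triangle = ½ × 2.5178 × 14.1 = €17.75.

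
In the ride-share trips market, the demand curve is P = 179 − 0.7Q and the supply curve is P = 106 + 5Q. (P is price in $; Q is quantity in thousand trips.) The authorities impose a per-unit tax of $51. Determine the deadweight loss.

Competitive equilibrium: 179 − 0.7Q = 106 + 5Q → Q* = 12.807, P* = 170.0351.
With the tax, the buyer price exceeds the seller price by 51: (179 − 0.7Q) − (106 + 5Q) = 51 → Q' = 3.8596.
ΔQ = 12.807 − 3.8596 = 8.9474; the wedge equals the tax, 51.
DWL = ½ × 8.9474 × 51 = $228.16 thousand.

$228.16 thousand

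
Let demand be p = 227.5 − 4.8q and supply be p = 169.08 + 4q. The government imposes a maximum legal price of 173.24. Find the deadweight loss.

137.92

Competitive equilibrium: 227.5 − 4.8q = 169.08 + 4q → q* = 6.6386, p* = 195.6345.
At the ceiling p = 173.24, quantity supplied = (173.24 − 169.08)/4 = 1.04.
Willingness to pay at q' = 1.04: 227.5 − 4.8·1.04 = 222.508.
Δq = 6.6386 − 1.04 = 5.5986; wedge = 222.508 − 173.24 = 49.268.
Welfare loss = ½ × 5.5986 × 49.268 = 137.92.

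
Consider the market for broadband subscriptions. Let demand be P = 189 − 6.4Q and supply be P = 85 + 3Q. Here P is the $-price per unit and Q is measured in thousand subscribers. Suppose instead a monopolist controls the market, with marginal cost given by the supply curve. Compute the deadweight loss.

$94.40 thousand

Competitive equilibrium: 189 − 6.4Q = 85 + 3Q → Q* = 11.06383, P* = 118.19149.
Marginal revenue: MR = 189 − 12.8Q. Set MR = MC: 189 − 12.8Q = 85 + 3Q → Q_m = 6.58228.
Price P_m = 189 − 6.4·6.58228 = 146.87341; MC(Q_m) = 85 + 3·6.58228 = 104.74684.
Competitive Q* = 11.06383, so ΔQ = 4.48155; wedge = 146.87341 − 104.74684 = 42.12657.
Deadweight loss = ½ × 4.48155 × 42.12657 = $94.40 thousand.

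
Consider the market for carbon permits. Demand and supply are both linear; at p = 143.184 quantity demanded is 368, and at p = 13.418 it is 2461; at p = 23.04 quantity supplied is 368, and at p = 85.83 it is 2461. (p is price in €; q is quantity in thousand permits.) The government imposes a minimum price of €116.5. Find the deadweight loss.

Demand slope = (13.418 − 143.184)/(2461 − 368) = −0.062, so p = 166 − 0.062q.
Supply slope = (85.83 − 23.04)/(2461 − 368) = 0.03, so p = 12 + 0.03q.
Competitive equilibrium: 166 − 0.062q = 12 + 0.03q → q* = 1673.91304, p* = 62.21739.
At the floor p = 116.5, quantity demanded = (166 − 116.5)/0.062 = 798.3871.
Sellers' marginal cost at q' = 798.3871: 12 + 0.03·798.3871 = 35.95161.
Δq = 1673.91304 − 798.3871 = 875.52594; wedge = 116.5 − 35.95161 = 80.54839.
DWL = ½ × 875.52594 × 80.54839 = €35261.10 thousand.

€35261.10 thousand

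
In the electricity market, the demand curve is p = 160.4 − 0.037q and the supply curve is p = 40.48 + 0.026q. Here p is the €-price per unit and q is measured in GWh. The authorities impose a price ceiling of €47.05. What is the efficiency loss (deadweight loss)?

€85841.90

Competitive equilibrium: 160.4 − 0.037q = 40.48 + 0.026q → q* = 1903.49206, p* = 89.97079.
At the ceiling p = 47.05, quantity supplied = (47.05 − 40.48)/0.026 = 252.69231.
Willingness to pay at q' = 252.69231: 160.4 − 0.037·252.69231 = 151.05038.
Δq = 1903.49206 − 252.69231 = 1650.79975; wedge = 151.05038 − 47.05 = 104.00038.
DWL = ½ × 1650.79975 × 104.00038 = €85841.90.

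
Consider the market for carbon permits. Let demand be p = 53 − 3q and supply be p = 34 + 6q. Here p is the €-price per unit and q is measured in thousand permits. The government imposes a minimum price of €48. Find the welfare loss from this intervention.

Competitive equilibrium: 53 − 3q = 34 + 6q → q* = 2.1111, p* = 46.6667.
At the floor p = 48, quantity demanded = (53 − 48)/3 = 1.6667.
Sellers' marginal cost at q' = 1.6667: 34 + 6·1.6667 = 44.0002.
Δq = 2.1111 − 1.6667 = 0.4444; wedge = 48 − 44.0002 = 3.9998.
Deadweight loss = ½ × 0.4444 × 3.9998 = €0.89 thousand.

€0.89 thousand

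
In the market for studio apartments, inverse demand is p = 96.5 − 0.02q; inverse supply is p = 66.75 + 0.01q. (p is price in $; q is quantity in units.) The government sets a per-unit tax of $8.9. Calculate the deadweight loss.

$1320.17

Competitive equilibrium: 96.5 − 0.02q = 66.75 + 0.01q → q* = 991.6667, p* = 76.6667.
With the tax, the buyer price exceeds the seller price by 8.9: (96.5 − 0.02q) − (66.75 + 0.01q) = 8.9 → q' = 695.
Δq = 991.6667 − 695 = 296.6667; the wedge equals the tax, 8.9.
The triangle = ½ × 296.6667 × 8.9 = $1320.17.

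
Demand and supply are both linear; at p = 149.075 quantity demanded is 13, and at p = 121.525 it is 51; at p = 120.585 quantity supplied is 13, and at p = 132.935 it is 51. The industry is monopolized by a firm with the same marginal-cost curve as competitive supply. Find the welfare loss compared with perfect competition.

Demand slope = (121.525 − 149.075)/(51 − 13) = −0.725, so p = 158.5 − 0.725q.
Supply slope = (132.935 − 120.585)/(51 − 13) = 0.325, so p = 116.36 + 0.325q.
Competitive equilibrium: 158.5 − 0.725q = 116.36 + 0.325q → q* = 40.1333, p* = 129.4033.
Marginal revenue: MR = 158.5 − 1.45q. Set MR = MC: 158.5 − 1.45q = 116.36 + 0.325q → q_m = 23.7408.
Price p_m = 158.5 − 0.725·23.7408 = 141.2879; MC(q_m) = 116.36 + 0.325·23.7408 = 124.0758.
Competitive q* = 40.1333, so Δq = 16.3925; wedge = 141.2879 − 124.0758 = 17.2121.
The triangle = ½ × 16.3925 × 17.2121 = 141.07.

141.07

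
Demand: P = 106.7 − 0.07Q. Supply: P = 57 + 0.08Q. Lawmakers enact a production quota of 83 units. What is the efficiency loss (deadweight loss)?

Competitive equilibrium: 106.7 − 0.07Q = 57 + 0.08Q → Q* = 331.3333, P* = 83.5067.
At Q = 83: demand price = 106.7 − 0.07·83 = 100.89; supply price = 57 + 0.08·83 = 63.64.
ΔQ = 331.3333 − 83 = 248.3333; wedge = 100.89 − 63.64 = 37.25.
Welfare loss = ½ × 248.3333 × 37.25 = 4625.21.

4625.21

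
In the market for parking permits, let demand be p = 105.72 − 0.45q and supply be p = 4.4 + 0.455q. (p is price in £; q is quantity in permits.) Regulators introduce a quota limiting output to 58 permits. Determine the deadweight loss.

Competitive equilibrium: 105.72 − 0.45q = 4.4 + 0.455q → q* = 111.9558, p* = 55.3399.
At q = 58: demand price = 105.72 − 0.45·58 = 79.62; supply price = 4.4 + 0.455·58 = 30.79.
Δq = 111.9558 − 58 = 53.9558; wedge = 79.62 − 30.79 = 48.83.
The triangle = ½ × 53.9558 × 48.83 = £1317.33.

£1317.33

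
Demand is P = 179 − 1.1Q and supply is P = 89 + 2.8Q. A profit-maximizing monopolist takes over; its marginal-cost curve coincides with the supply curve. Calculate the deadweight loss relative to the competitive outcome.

50.26

Competitive equilibrium: 179 − 1.1Q = 89 + 2.8Q → Q* = 23.0769, P* = 153.6154.
Marginal revenue: MR = 179 − 2.2Q. Set MR = MC: 179 − 2.2Q = 89 + 2.8Q → Q_m = 18.
Price P_m = 179 − 1.1·18 = 159.2; MC(Q_m) = 89 + 2.8·18 = 139.4.
Competitive Q* = 23.0769, so ΔQ = 5.0769; wedge = 159.2 − 139.4 = 19.8.
Deadweight loss = ½ × 5.0769 × 19.8 = 50.26.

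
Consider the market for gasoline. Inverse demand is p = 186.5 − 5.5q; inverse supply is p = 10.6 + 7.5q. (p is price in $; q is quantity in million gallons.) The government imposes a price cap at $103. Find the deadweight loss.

$9.53 million

Competitive equilibrium: 186.5 − 5.5q = 10.6 + 7.5q → q* = 13.5308, p* = 112.0808.
At the ceiling p = 103, quantity supplied = (103 − 10.6)/7.5 = 12.32.
Willingness to pay at q' = 12.32: 186.5 − 5.5·12.32 = 118.74.
Δq = 13.5308 − 12.32 = 1.2108; wedge = 118.74 − 103 = 15.74.
The triangle = ½ × 1.2108 × 15.74 = $9.53 million.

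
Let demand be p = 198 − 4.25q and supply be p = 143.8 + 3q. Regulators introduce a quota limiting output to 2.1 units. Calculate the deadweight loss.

Competitive equilibrium: 198 − 4.25q = 143.8 + 3q → q* = 7.4759, p* = 166.2276.
At q = 2.1: demand price = 198 − 4.25·2.1 = 189.075; supply price = 143.8 + 3·2.1 = 150.1.
Δq = 7.4759 − 2.1 = 5.3759; wedge = 189.075 − 150.1 = 38.975.
DWL = ½ × 5.3759 × 38.975 = 104.76.

104.76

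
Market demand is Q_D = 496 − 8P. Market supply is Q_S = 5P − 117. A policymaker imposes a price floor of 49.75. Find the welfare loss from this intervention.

70.10

In inverse form: demand P = 62 − 0.125Q, supply P = 23.4 + 0.2Q.
Competitive equilibrium: 62 − 0.125Q = 23.4 + 0.2Q → Q* = 118.7692, P* = 47.1538.
At the floor P = 49.75, quantity demanded = (62 − 49.75)/0.125 = 98.
Sellers' marginal cost at Q' = 98: 23.4 + 0.2·98 = 43.
ΔQ = 118.7692 − 98 = 20.7692; wedge = 49.75 − 43 = 6.75.
DWL = ½ × 20.7692 × 6.75 = 70.10.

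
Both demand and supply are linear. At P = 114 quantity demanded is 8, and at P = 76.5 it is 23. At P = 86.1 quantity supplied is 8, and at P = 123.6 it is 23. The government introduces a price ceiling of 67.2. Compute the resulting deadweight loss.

431.649

Demand slope = (76.5 − 114)/(23 − 8) = −2.5, so P = 134 − 2.5Q.
Supply slope = (123.6 − 86.1)/(23 − 8) = 2.5, so P = 66.1 + 2.5Q.
Competitive equilibrium: 134 − 2.5Q = 66.1 + 2.5Q → Q* = 13.58, P* = 100.05.
At the ceiling P = 67.2, quantity supplied = (67.2 − 66.1)/2.5 = 0.44.
Willingness to pay at Q' = 0.44: 134 − 2.5·0.44 = 132.9.
ΔQ = 13.58 − 0.44 = 13.14; wedge = 132.9 − 67.2 = 65.7.
The triangle = ½ × 13.14 × 65.7 = 431.649.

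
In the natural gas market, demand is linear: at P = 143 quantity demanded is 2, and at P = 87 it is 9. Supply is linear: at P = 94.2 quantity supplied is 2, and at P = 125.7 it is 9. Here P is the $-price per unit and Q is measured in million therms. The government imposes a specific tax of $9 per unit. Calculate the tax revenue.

Demand slope = (87 − 143)/(9 − 2) = −8, so P = 159 − 8Q.
Supply slope = (125.7 − 94.2)/(9 − 2) = 4.5, so P = 85.2 + 4.5Q.
Competitive equilibrium: 159 − 8Q = 85.2 + 4.5Q → Q* = 5.904, P* = 111.768.
With the tax, the buyer price exceeds the seller price by 9: (159 − 8Q) − (85.2 + 4.5Q) = 9 → Q' = 5.184.
Tax revenue = 9 × 5.184 = $46.656 million.

$46.656 million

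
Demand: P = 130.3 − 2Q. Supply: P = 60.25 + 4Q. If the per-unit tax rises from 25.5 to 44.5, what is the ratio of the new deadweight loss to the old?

Competitive equilibrium: 130.3 − 2Q = 60.25 + 4Q → Q* = 11.675, P* = 106.95.
For a per-unit tax t: ΔQ = t/6, so DWL = ½·t·(t/6) = t²/12.
At t = 25.5: DWL = 54.1875. At t = 44.5: DWL = 165.021.
Ratio = (44.5/25.5)² = 3.045.

3.045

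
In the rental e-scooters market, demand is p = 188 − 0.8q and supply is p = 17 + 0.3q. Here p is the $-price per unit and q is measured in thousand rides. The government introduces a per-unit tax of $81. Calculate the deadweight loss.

$2982.27 thousand

Competitive equilibrium: 188 − 0.8q = 17 + 0.3q → q* = 155.4545, p* = 63.6364.
With the tax, the buyer price exceeds the seller price by 81: (188 − 0.8q) − (17 + 0.3q) = 81 → q' = 81.8182.
Δq = 155.4545 − 81.8182 = 73.6363; the wedge equals the tax, 81.
Welfare loss = ½ × 73.6363 × 81 = $2982.27 thousand.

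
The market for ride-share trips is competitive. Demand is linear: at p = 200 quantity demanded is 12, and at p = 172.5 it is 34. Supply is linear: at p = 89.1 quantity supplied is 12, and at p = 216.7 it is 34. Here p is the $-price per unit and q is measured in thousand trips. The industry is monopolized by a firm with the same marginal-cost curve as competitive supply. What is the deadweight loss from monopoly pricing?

Demand slope = (172.5 − 200)/(34 − 12) = −1.25, so p = 215 − 1.25q.
Supply slope = (216.7 − 89.1)/(34 − 12) = 5.8, so p = 19.5 + 5.8q.
Competitive equilibrium: 215 − 1.25q = 19.5 + 5.8q → q* = 27.7305, p* = 180.3369.
Marginal revenue: MR = 215 − 2.5q. Set MR = MC: 215 − 2.5q = 19.5 + 5.8q → q_m = 23.5542.
Price p_m = 215 − 1.25·23.5542 = 185.5573; MC(q_m) = 19.5 + 5.8·23.5542 = 156.1144.
Competitive q* = 27.7305, so Δq = 4.1763; wedge = 185.5573 − 156.1144 = 29.4429.
DWL = ½ × 4.1763 × 29.4429 = $61.48 thousand.

$61.48 thousand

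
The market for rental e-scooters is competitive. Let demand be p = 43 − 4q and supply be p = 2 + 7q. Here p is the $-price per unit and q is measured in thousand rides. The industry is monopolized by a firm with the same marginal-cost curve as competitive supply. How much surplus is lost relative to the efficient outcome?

Competitive equilibrium: 43 − 4q = 2 + 7q → q* = 3.7273, p* = 28.0909.
Marginal revenue: MR = 43 − 8q. Set MR = MC: 43 − 8q = 2 + 7q → q_m = 2.7333.
Price p_m = 43 − 4·2.7333 = 32.0668; MC(q_m) = 2 + 7·2.7333 = 21.1331.
Competitive q* = 3.7273, so Δq = 0.994; wedge = 32.0668 − 21.1331 = 10.9337.
Welfare loss = ½ × 0.994 × 10.9337 = $5.43 thousand.

$5.43 thousand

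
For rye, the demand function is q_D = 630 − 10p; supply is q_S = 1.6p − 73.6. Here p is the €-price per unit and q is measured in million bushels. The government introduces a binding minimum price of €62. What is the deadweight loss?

In inverse form: demand p = 63 − 0.1q, supply p = 46 + 0.625q.
Competitive equilibrium: 63 − 0.1q = 46 + 0.625q → q* = 23.4483, p* = 60.6552.
At the floor p = 62, quantity demanded = (63 − 62)/0.1 = 10.
Sellers' marginal cost at q' = 10: 46 + 0.625·10 = 52.25.
Δq = 23.4483 − 10 = 13.4483; wedge = 62 − 52.25 = 9.75.
The triangle = ½ × 13.4483 × 9.75 = €65.56 million.

€65.56 million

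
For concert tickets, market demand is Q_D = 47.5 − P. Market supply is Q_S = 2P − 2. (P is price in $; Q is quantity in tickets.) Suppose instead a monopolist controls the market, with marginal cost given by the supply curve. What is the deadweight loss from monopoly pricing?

$115.32

In inverse form: demand P = 47.5 − Q, supply P = 1 + 0.5Q.
Competitive equilibrium: 47.5 − Q = 1 + 0.5Q → Q* = 31, P* = 16.5.
Marginal revenue: MR = 47.5 − 2Q. Set MR = MC: 47.5 − 2Q = 1 + 0.5Q → Q_m = 18.6.
Price P_m = 47.5 − 1·18.6 = 28.9; MC(Q_m) = 1 + 0.5·18.6 = 10.3.
Competitive Q* = 31, so ΔQ = 12.4; wedge = 28.9 − 10.3 = 18.6.
Deadweight loss = ½ × 12.4 × 18.6 = $115.32.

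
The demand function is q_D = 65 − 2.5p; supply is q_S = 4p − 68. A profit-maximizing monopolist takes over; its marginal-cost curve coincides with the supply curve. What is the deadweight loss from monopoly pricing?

In inverse form: demand p = 26 − 0.4q, supply p = 17 + 0.25q.
Competitive equilibrium: 26 − 0.4q = 17 + 0.25q → q* = 13.8462, p* = 20.4615.
Marginal revenue: MR = 26 − 0.8q. Set MR = MC: 26 − 0.8q = 17 + 0.25q → q_m = 8.5714.
Price p_m = 26 − 0.4·8.5714 = 22.5714; MC(q_m) = 17 + 0.25·8.5714 = 19.1429.
Competitive q* = 13.8462, so Δq = 5.2748; wedge = 22.5714 − 19.1429 = 3.4285.
The triangle = ½ × 5.2748 × 3.4285 = 9.04.

9.04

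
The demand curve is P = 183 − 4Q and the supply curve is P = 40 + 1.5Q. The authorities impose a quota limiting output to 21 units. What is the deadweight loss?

68.75

Competitive equilibrium: 183 − 4Q = 40 + 1.5Q → Q* = 26, P* = 79.
At Q = 21: demand price = 183 − 4·21 = 99; supply price = 40 + 1.5·21 = 71.5.
ΔQ = 26 − 21 = 5; wedge = 99 − 71.5 = 27.5.
Deadweight loss = ½ × 5 × 27.5 = 68.75.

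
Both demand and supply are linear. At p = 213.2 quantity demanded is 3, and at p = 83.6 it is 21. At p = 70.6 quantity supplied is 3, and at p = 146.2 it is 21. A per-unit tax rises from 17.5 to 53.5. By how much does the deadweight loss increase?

112.11

Demand slope = (83.6 − 213.2)/(21 − 3) = −7.2, so p = 234.8 − 7.2q.
Supply slope = (146.2 − 70.6)/(21 − 3) = 4.2, so p = 58 + 4.2q.
Competitive equilibrium: 234.8 − 7.2q = 58 + 4.2q → q* = 15.5088, p* = 123.1368.
For a per-unit tax t: Δq = t/11.4, so DWL = ½·t·(t/11.4) = t²/22.8.
At t = 17.5: DWL = 13.432. At t = 53.5: DWL = 125.537.
Increase = 125.537 − 13.432 = 112.11.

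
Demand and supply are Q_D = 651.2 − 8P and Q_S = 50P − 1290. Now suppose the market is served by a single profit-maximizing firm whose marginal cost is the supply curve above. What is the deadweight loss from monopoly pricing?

2284.78

In inverse form: demand P = 81.4 − 0.125Q, supply P = 25.8 + 0.02Q.
Competitive equilibrium: 81.4 − 0.125Q = 25.8 + 0.02Q → Q* = 383.4483, P* = 33.469.
Marginal revenue: MR = 81.4 − 0.25Q. Set MR = MC: 81.4 − 0.25Q = 25.8 + 0.02Q → Q_m = 205.9259.
Price P_m = 81.4 − 0.125·205.9259 = 55.6593; MC(Q_m) = 25.8 + 0.02·205.9259 = 29.9185.
Competitive Q* = 383.4483, so ΔQ = 177.5224; wedge = 55.6593 − 29.9185 = 25.7408.
Deadweight loss = ½ × 177.5224 × 25.7408 = 2284.78.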